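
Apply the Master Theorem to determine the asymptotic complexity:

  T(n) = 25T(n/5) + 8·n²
Θ(n² log n)

Master Theorem: a = 25, b = 5, f(n) = 8·n².
Compute the critical exponent d = log₅(25) = 2.
Compare f(n) = Θ(n²) against n^d:
  k = 2 = d, so f(n) = Θ(n^d) — Case 2.
  Work is balanced across levels: T(n) = Θ(n^d log n) = Θ(n² log n).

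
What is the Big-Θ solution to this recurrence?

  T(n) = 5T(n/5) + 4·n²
Θ(n²)

Master Theorem: a = 5, b = 5, f(n) = 4·n².
Compute the critical exponent d = log₅(5) = 1.
Compare f(n) = Θ(n²) against n^d:
  k = 2 > d = 1, so f(n) = Ω(n^(d+ε)) — Case 3.
  Regularity: a·(n/b)^2/n^2 = a/b^2 = 5/25 < 1 ✓.
  The top-level work dominates: T(n) = Θ(f(n)) = Θ(n²).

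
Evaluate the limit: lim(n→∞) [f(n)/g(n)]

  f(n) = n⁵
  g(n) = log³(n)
∞

Since n⁵ (O(n⁵)) grows faster than log³(n) (O(log³ n)),
the ratio f(n)/g(n) → ∞ as n → ∞.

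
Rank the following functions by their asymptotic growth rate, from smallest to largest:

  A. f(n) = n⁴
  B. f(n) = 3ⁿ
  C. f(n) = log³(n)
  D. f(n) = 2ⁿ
C < A < D < B

Comparing growth rates:
C = log³(n) is O(log³ n)
A = n⁴ is O(n⁴)
D = 2ⁿ is O(2ⁿ)
B = 3ⁿ is O(3ⁿ)

Therefore, the order from slowest to fastest is: C < A < D < B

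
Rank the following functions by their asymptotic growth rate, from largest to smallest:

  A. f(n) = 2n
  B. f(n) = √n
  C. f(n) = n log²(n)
C > A > B

Comparing growth rates:
C = n log²(n) is O(n log² n)
A = 2n is O(n)
B = √n is O(√n)

Therefore, the order from fastest to slowest is: C > A > B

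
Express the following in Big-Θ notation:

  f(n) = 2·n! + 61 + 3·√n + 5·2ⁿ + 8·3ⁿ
Θ(n!)

Order the terms by growth rate: 61 ≺ 3·√n ≺ 5·2ⁿ ≺ 8·3ⁿ ≺ 2·n!.
The fastest-growing term 2·n! dominates as n → ∞; dropping its constant factor gives Θ(n!).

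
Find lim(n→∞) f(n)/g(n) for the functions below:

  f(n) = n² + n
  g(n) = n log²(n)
∞

Since n² + n (O(n²)) grows faster than n log²(n) (O(n log² n)),
the ratio f(n)/g(n) → ∞ as n → ∞.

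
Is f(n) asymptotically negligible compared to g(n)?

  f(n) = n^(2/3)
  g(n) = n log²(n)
True

f(n) = n^(2/3) is O(n^(2/3)), and g(n) = n log²(n) is O(n log² n).
Since O(n^(2/3)) grows strictly slower than O(n log² n), f(n) = o(g(n)) is true.
This means lim(n→∞) f(n)/g(n) = 0.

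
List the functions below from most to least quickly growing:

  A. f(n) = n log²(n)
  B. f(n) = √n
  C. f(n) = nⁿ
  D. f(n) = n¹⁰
C > D > A > B

Comparing growth rates:
C = nⁿ is O(nⁿ)
D = n¹⁰ is O(n¹⁰)
A = n log²(n) is O(n log² n)
B = √n is O(√n)

Therefore, the order from fastest to slowest is: C > D > A > B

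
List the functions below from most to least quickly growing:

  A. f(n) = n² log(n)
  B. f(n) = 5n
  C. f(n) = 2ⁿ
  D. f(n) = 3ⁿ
D > C > A > B

Comparing growth rates:
D = 3ⁿ is O(3ⁿ)
C = 2ⁿ is O(2ⁿ)
A = n² log(n) is O(n² log n)
B = 5n is O(n)

Therefore, the order from fastest to slowest is: D > C > A > B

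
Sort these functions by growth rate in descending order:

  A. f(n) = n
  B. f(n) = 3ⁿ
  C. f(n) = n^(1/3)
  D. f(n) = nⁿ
D > B > A > C

Comparing growth rates:
D = nⁿ is O(nⁿ)
B = 3ⁿ is O(3ⁿ)
A = n is O(n)
C = n^(1/3) is O(n^(1/3))

Therefore, the order from fastest to slowest is: D > B > A > C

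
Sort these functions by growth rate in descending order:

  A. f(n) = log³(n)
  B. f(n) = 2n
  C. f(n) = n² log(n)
C > B > A

Comparing growth rates:
C = n² log(n) is O(n² log n)
B = 2n is O(n)
A = log³(n) is O(log³ n)

Therefore, the order from fastest to slowest is: C > B > A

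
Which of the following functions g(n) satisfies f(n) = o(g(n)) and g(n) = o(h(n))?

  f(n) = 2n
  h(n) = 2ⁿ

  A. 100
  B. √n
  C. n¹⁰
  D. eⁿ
C

We need g(n) with 2n = o(g(n)) and g(n) = o(2ⁿ), i.e. O(n) ≺ g ≺ O(2ⁿ).
Check each option:
  A. 100 — O(1) does not grow strictly faster than f(n)
  B. √n — O(√n) does not grow strictly faster than f(n)
  C. n¹⁰ — O(n¹⁰) is strictly between O(n) and O(2ⁿ) ✓
  D. eⁿ — O(eⁿ) does not grow strictly slower than h(n)

Only option C (n¹⁰) lies strictly between.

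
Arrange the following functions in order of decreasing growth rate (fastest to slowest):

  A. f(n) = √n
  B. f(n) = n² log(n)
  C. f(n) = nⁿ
C > B > A

Comparing growth rates:
C = nⁿ is O(nⁿ)
B = n² log(n) is O(n² log n)
A = √n is O(√n)

Therefore, the order from fastest to slowest is: C > B > A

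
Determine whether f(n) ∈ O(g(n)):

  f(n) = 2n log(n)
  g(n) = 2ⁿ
True

f(n) = 2n log(n) is O(n log n), and g(n) = 2ⁿ is O(2ⁿ).
Since O(n log n) ⊆ O(2ⁿ) (f grows no faster than g), f(n) = O(g(n)) is true.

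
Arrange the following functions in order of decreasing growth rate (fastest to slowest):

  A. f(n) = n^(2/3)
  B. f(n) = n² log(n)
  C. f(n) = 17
B > A > C

Comparing growth rates:
B = n² log(n) is O(n² log n)
A = n^(2/3) is O(n^(2/3))
C = 17 is O(1)

Therefore, the order from fastest to slowest is: B > A > C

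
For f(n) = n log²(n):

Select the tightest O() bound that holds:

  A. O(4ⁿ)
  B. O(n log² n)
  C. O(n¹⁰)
B

f(n) = n log²(n) is O(n log² n).
All listed options are valid Big-O bounds (upper bounds),
but O(n log² n) is the tightest (smallest valid bound).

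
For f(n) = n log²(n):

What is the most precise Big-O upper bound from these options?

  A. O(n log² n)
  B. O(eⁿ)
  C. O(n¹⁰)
A

f(n) = n log²(n) is O(n log² n).
All listed options are valid Big-O bounds (upper bounds),
but O(n log² n) is the tightest (smallest valid bound).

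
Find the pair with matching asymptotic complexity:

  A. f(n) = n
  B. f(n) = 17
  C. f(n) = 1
B and C

Examining each function:
  A. n is O(n)
  B. 17 is O(1)
  C. 1 is O(1)

Functions B and C both have the same complexity class.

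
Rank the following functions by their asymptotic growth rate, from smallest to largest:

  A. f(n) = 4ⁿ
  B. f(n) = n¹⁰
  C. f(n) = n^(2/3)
C < B < A

Comparing growth rates:
C = n^(2/3) is O(n^(2/3))
B = n¹⁰ is O(n¹⁰)
A = 4ⁿ is O(4ⁿ)

Therefore, the order from slowest to fastest is: C < B < A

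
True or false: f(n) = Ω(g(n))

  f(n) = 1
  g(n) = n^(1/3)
False

f(n) = 1 is O(1), and g(n) = n^(1/3) is O(n^(1/3)).
Since O(1) grows slower than O(n^(1/3)), f(n) = Ω(g(n)) is false.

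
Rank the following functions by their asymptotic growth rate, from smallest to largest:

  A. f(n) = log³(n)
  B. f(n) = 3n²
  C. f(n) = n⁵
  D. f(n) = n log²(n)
A < D < B < C

Comparing growth rates:
A = log³(n) is O(log³ n)
D = n log²(n) is O(n log² n)
B = 3n² is O(n²)
C = n⁵ is O(n⁵)

Therefore, the order from slowest to fastest is: A < D < B < C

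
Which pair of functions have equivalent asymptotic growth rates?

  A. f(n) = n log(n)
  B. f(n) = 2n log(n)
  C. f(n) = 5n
A and B

Examining each function:
  A. n log(n) is O(n log n)
  B. 2n log(n) is O(n log n)
  C. 5n is O(n)

Functions A and B both have the same complexity class.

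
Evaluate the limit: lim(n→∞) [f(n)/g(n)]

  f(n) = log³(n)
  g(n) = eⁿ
0

Since log³(n) (O(log³ n)) grows slower than eⁿ (O(eⁿ)),
the ratio f(n)/g(n) → 0 as n → ∞.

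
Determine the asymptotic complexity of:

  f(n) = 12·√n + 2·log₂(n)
O(√n)

The dominant term in 12·√n + 2·log₂(n) is 12·√n, which is Θ(√n).
Lower-order terms (2·log₂(n)) are asymptotically negligible.
Constants are absorbed, so the tightest bound is O(√n).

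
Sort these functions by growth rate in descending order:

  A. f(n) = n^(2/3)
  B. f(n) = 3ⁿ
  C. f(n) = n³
B > C > A

Comparing growth rates:
B = 3ⁿ is O(3ⁿ)
C = n³ is O(n³)
A = n^(2/3) is O(n^(2/3))

Therefore, the order from fastest to slowest is: B > C > A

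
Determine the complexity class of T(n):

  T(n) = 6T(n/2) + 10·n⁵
Θ(n⁵)

Master Theorem: a = 6, b = 2, f(n) = 10·n⁵.
Compute the critical exponent d = log₂(6) = 2.585.
Compare f(n) = Θ(n⁵) against n^d:
  k = 5 > d = 2.585, so f(n) = Ω(n^(d+ε)) — Case 3.
  Regularity: a·(n/b)^5/n^5 = a/b^5 = 6/32 < 1 ✓.
  The top-level work dominates: T(n) = Θ(f(n)) = Θ(n⁵).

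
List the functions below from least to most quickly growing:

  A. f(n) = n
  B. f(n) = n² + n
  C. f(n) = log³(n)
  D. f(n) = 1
D < C < A < B

Comparing growth rates:
D = 1 is O(1)
C = log³(n) is O(log³ n)
A = n is O(n)
B = n² + n is O(n²)

Therefore, the order from slowest to fastest is: D < C < A < B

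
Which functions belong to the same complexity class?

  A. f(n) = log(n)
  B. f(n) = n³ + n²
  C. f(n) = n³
B and C

Examining each function:
  A. log(n) is O(log n)
  B. n³ + n² is O(n³)
  C. n³ is O(n³)

Functions B and C both have the same complexity class.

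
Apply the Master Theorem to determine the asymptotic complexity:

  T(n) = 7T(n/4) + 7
Θ(n^log₄(7))

Master Theorem: a = 7, b = 4, f(n) = 7.
Compute the critical exponent d = log₄(7) = 1.404.
Compare f(n) = Θ(1) against n^d:
  k = 0 < d = 1.404, so f(n) = O(n^(d-ε)) — Case 1.
  The recursion cost dominates: T(n) = Θ(n^d) = Θ(n^log₄(7)).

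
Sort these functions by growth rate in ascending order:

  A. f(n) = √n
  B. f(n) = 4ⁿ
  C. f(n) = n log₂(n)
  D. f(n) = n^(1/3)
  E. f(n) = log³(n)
E < D < A < C < B

Comparing growth rates:
E = log³(n) is O(log³ n)
D = n^(1/3) is O(n^(1/3))
A = √n is O(√n)
C = n log₂(n) is O(n log n)
B = 4ⁿ is O(4ⁿ)

Therefore, the order from slowest to fastest is: E < D < A < C < B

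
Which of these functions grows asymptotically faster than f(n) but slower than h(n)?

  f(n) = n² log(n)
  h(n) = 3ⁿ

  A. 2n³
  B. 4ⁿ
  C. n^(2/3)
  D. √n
A

We need g(n) with n² log(n) = o(g(n)) and g(n) = o(3ⁿ), i.e. O(n² log n) ≺ g ≺ O(3ⁿ).
Check each option:
  A. 2n³ — O(n³) is strictly between O(n² log n) and O(3ⁿ) ✓
  B. 4ⁿ — O(4ⁿ) does not grow strictly slower than h(n)
  C. n^(2/3) — O(n^(2/3)) does not grow strictly faster than f(n)
  D. √n — O(√n) does not grow strictly faster than f(n)

Only option A (2n³) lies strictly between.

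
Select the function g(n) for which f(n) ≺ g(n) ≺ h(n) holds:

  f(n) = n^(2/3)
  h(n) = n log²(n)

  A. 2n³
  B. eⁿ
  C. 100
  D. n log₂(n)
D

We need g(n) with n^(2/3) = o(g(n)) and g(n) = o(n log²(n)), i.e. O(n^(2/3)) ≺ g ≺ O(n log² n).
Check each option:
  A. 2n³ — O(n³) does not grow strictly slower than h(n)
  B. eⁿ — O(eⁿ) does not grow strictly slower than h(n)
  C. 100 — O(1) does not grow strictly faster than f(n)
  D. n log₂(n) — O(n log n) is strictly between O(n^(2/3)) and O(n log² n) ✓

Only option D (n log₂(n)) lies strictly between.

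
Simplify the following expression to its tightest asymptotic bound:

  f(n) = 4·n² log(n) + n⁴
Θ(n⁴)

Order the terms by growth rate: 4·n² log(n) ≺ n⁴.
The fastest-growing term n⁴ dominates as n → ∞; dropping its constant factor gives Θ(n⁴).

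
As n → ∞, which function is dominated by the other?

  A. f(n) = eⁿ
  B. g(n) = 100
B

f(n) = eⁿ is O(eⁿ), while g(n) = 100 is O(1).
Since O(1) grows slower than O(eⁿ), g(n) is dominated.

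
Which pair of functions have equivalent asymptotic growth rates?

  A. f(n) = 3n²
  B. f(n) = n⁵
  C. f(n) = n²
A and C

Examining each function:
  A. 3n² is O(n²)
  B. n⁵ is O(n⁵)
  C. n² is O(n²)

Functions A and C both have the same complexity class.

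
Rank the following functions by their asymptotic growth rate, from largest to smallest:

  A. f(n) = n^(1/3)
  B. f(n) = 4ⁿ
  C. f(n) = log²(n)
B > A > C

Comparing growth rates:
B = 4ⁿ is O(4ⁿ)
A = n^(1/3) is O(n^(1/3))
C = log²(n) is O(log² n)

Therefore, the order from fastest to slowest is: B > A > C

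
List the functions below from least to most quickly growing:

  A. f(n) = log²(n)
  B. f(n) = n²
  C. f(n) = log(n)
C < A < B

Comparing growth rates:
C = log(n) is O(log n)
A = log²(n) is O(log² n)
B = n² is O(n²)

Therefore, the order from slowest to fastest is: C < A < B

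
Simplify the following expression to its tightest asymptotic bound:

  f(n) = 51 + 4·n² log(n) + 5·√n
Θ(n² log n)

Order the terms by growth rate: 51 ≺ 5·√n ≺ 4·n² log(n).
The fastest-growing term 4·n² log(n) dominates as n → ∞; dropping its constant factor gives Θ(n² log n).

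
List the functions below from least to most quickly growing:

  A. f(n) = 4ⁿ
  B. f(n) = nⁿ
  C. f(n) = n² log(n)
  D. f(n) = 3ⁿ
C < D < A < B

Comparing growth rates:
C = n² log(n) is O(n² log n)
D = 3ⁿ is O(3ⁿ)
A = 4ⁿ is O(4ⁿ)
B = nⁿ is O(nⁿ)

Therefore, the order from slowest to fastest is: C < D < A < B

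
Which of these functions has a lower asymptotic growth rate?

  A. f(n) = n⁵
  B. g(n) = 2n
B

f(n) = n⁵ is O(n⁵), while g(n) = 2n is O(n).
Since O(n) grows slower than O(n⁵), g(n) is dominated.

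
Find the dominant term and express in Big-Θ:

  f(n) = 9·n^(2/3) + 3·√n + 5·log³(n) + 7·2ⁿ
Θ(2ⁿ)

Order the terms by growth rate: 5·log³(n) ≺ 3·√n ≺ 9·n^(2/3) ≺ 7·2ⁿ.
The fastest-growing term 7·2ⁿ dominates as n → ∞; dropping its constant factor gives Θ(2ⁿ).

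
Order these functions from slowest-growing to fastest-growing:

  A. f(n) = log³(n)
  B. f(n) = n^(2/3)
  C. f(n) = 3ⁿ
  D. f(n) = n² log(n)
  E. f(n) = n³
A < B < D < E < C

Comparing growth rates:
A = log³(n) is O(log³ n)
B = n^(2/3) is O(n^(2/3))
D = n² log(n) is O(n² log n)
E = n³ is O(n³)
C = 3ⁿ is O(3ⁿ)

Therefore, the order from slowest to fastest is: A < B < D < E < C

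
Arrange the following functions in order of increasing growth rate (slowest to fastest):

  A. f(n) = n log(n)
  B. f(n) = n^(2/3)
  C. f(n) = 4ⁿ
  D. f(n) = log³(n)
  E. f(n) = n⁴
D < B < A < E < C

Comparing growth rates:
D = log³(n) is O(log³ n)
B = n^(2/3) is O(n^(2/3))
A = n log(n) is O(n log n)
E = n⁴ is O(n⁴)
C = 4ⁿ is O(4ⁿ)

Therefore, the order from slowest to fastest is: D < B < A < E < C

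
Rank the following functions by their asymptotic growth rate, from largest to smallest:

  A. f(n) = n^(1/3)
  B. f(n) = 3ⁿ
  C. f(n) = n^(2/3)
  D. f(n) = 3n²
B > D > C > A

Comparing growth rates:
B = 3ⁿ is O(3ⁿ)
D = 3n² is O(n²)
C = n^(2/3) is O(n^(2/3))
A = n^(1/3) is O(n^(1/3))

Therefore, the order from fastest to slowest is: B > D > C > A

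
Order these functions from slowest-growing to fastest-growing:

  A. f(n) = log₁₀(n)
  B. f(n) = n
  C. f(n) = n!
A < B < C

Comparing growth rates:
A = log₁₀(n) is O(log n)
B = n is O(n)
C = n! is O(n!)

Therefore, the order from slowest to fastest is: A < B < C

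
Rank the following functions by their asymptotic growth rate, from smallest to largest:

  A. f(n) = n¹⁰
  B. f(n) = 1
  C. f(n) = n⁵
B < C < A

Comparing growth rates:
B = 1 is O(1)
C = n⁵ is O(n⁵)
A = n¹⁰ is O(n¹⁰)

Therefore, the order from slowest to fastest is: B < C < A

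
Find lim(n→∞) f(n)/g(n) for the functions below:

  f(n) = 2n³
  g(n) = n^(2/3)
∞

Since 2n³ (O(n³)) grows faster than n^(2/3) (O(n^(2/3))),
the ratio f(n)/g(n) → ∞ as n → ∞.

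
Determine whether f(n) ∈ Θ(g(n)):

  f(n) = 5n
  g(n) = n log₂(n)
False

f(n) = 5n is O(n), and g(n) = n log₂(n) is O(n log n).
Since they have different growth rates, f(n) = Θ(g(n)) is false.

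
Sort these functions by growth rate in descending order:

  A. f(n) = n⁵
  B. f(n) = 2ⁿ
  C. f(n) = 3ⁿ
C > B > A

Comparing growth rates:
C = 3ⁿ is O(3ⁿ)
B = 2ⁿ is O(2ⁿ)
A = n⁵ is O(n⁵)

Therefore, the order from fastest to slowest is: C > B > A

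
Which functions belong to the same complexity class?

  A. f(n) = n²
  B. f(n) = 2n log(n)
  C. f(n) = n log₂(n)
B and C

Examining each function:
  A. n² is O(n²)
  B. 2n log(n) is O(n log n)
  C. n log₂(n) is O(n log n)

Functions B and C both have the same complexity class.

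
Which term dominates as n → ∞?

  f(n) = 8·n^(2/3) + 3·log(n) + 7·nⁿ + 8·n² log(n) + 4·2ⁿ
7·nⁿ

Looking at each term:
  - 8·n^(2/3) is O(n^(2/3))
  - 3·log(n) is O(log n)
  - 7·nⁿ is O(nⁿ)
  - 8·n² log(n) is O(n² log n)
  - 4·2ⁿ is O(2ⁿ)

The term 7·nⁿ (O(nⁿ)) grows fastest and dominates all others.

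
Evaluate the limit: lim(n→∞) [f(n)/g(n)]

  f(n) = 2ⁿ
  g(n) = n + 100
∞

Since 2ⁿ (O(2ⁿ)) grows faster than n + 100 (O(n)),
the ratio f(n)/g(n) → ∞ as n → ∞.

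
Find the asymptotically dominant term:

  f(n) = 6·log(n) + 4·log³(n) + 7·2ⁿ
7·2ⁿ

Looking at each term:
  - 6·log(n) is O(log n)
  - 4·log³(n) is O(log³ n)
  - 7·2ⁿ is O(2ⁿ)

The term 7·2ⁿ (O(2ⁿ)) grows fastest and dominates all others.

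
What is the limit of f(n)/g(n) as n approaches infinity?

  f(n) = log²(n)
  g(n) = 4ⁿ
0

Since log²(n) (O(log² n)) grows slower than 4ⁿ (O(4ⁿ)),
the ratio f(n)/g(n) → 0 as n → ∞.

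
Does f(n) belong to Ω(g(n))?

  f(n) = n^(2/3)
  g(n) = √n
True

f(n) = n^(2/3) is O(n^(2/3)), and g(n) = √n is O(√n).
Since O(n^(2/3)) grows at least as fast as O(√n), f(n) = Ω(g(n)) is true.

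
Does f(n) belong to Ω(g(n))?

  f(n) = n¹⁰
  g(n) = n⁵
True

f(n) = n¹⁰ is O(n¹⁰), and g(n) = n⁵ is O(n⁵).
Since O(n¹⁰) grows at least as fast as O(n⁵), f(n) = Ω(g(n)) is true.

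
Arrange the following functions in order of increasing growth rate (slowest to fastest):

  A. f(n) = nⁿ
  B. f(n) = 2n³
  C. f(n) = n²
C < B < A

Comparing growth rates:
C = n² is O(n²)
B = 2n³ is O(n³)
A = nⁿ is O(nⁿ)

Therefore, the order from slowest to fastest is: C < B < A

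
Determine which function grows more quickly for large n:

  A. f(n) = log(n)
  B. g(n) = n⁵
B

f(n) = log(n) is O(log n), while g(n) = n⁵ is O(n⁵).
Since O(n⁵) grows faster than O(log n), g(n) dominates.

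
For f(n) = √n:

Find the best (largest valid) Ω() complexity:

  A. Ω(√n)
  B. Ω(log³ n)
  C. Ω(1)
A

f(n) = √n is Ω(√n).
All listed options are valid Big-Ω bounds (lower bounds),
but Ω(√n) is the tightest (largest valid bound).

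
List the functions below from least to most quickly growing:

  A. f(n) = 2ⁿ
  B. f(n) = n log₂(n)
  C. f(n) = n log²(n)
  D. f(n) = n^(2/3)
D < B < C < A

Comparing growth rates:
D = n^(2/3) is O(n^(2/3))
B = n log₂(n) is O(n log n)
C = n log²(n) is O(n log² n)
A = 2ⁿ is O(2ⁿ)

Therefore, the order from slowest to fastest is: D < B < C < A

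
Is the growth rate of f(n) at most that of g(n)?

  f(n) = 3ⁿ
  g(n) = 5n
False

f(n) = 3ⁿ is O(3ⁿ), and g(n) = 5n is O(n).
Since O(3ⁿ) grows faster than O(n), f(n) = O(g(n)) is false.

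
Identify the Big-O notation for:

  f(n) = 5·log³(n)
O(log³ n)

The dominant term in 5·log³(n) is 5·log³(n), which is Θ(log³ n).
Constants are absorbed, so the tightest bound is O(log³ n).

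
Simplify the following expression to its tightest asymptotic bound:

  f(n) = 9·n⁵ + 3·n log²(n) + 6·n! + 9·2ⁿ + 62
Θ(n!)

Order the terms by growth rate: 62 ≺ 3·n log²(n) ≺ 9·n⁵ ≺ 9·2ⁿ ≺ 6·n!.
The fastest-growing term 6·n! dominates as n → ∞; dropping its constant factor gives Θ(n!).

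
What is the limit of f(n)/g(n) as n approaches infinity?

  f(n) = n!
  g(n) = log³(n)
∞

Since n! (O(n!)) grows faster than log³(n) (O(log³ n)),
the ratio f(n)/g(n) → ∞ as n → ∞.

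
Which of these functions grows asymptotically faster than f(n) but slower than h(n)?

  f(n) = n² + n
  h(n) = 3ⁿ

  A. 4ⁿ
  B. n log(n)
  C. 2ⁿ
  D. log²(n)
C

We need g(n) with n² + n = o(g(n)) and g(n) = o(3ⁿ), i.e. O(n²) ≺ g ≺ O(3ⁿ).
Check each option:
  A. 4ⁿ — O(4ⁿ) does not grow strictly slower than h(n)
  B. n log(n) — O(n log n) does not grow strictly faster than f(n)
  C. 2ⁿ — O(2ⁿ) is strictly between O(n²) and O(3ⁿ) ✓
  D. log²(n) — O(log² n) does not grow strictly faster than f(n)

Only option C (2ⁿ) lies strictly between.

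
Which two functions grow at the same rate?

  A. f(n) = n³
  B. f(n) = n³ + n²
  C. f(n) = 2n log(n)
A and B

Examining each function:
  A. n³ is O(n³)
  B. n³ + n² is O(n³)
  C. 2n log(n) is O(n log n)

Functions A and B both have the same complexity class.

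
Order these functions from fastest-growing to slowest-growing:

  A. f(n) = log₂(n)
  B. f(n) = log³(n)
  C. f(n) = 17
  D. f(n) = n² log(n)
D > B > A > C

Comparing growth rates:
D = n² log(n) is O(n² log n)
B = log³(n) is O(log³ n)
A = log₂(n) is O(log n)
C = 17 is O(1)

Therefore, the order from fastest to slowest is: D > B > A > C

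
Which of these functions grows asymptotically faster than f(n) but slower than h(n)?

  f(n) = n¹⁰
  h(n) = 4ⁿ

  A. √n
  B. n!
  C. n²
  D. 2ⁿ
D

We need g(n) with n¹⁰ = o(g(n)) and g(n) = o(4ⁿ), i.e. O(n¹⁰) ≺ g ≺ O(4ⁿ).
Check each option:
  A. √n — O(√n) does not grow strictly faster than f(n)
  B. n! — O(n!) does not grow strictly slower than h(n)
  C. n² — O(n²) does not grow strictly faster than f(n)
  D. 2ⁿ — O(2ⁿ) is strictly between O(n¹⁰) and O(4ⁿ) ✓

Only option D (2ⁿ) lies strictly between.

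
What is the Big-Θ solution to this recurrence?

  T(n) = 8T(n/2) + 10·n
Θ(n³)

Master Theorem: a = 8, b = 2, f(n) = 10·n.
Compute the critical exponent d = log₂(8) = 3.
Compare f(n) = Θ(n) against n^d:
  k = 1 < d = 3, so f(n) = O(n^(d-ε)) — Case 1.
  The recursion cost dominates: T(n) = Θ(n^d) = Θ(n³).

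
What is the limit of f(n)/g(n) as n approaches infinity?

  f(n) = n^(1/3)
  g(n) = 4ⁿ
0

Since n^(1/3) (O(n^(1/3))) grows slower than 4ⁿ (O(4ⁿ)),
the ratio f(n)/g(n) → 0 as n → ∞.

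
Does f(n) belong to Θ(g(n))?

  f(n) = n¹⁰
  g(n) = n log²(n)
False

f(n) = n¹⁰ is O(n¹⁰), and g(n) = n log²(n) is O(n log² n).
Since they have different growth rates, f(n) = Θ(g(n)) is false.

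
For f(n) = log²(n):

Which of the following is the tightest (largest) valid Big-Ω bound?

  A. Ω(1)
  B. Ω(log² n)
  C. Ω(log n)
B

f(n) = log²(n) is Ω(log² n).
All listed options are valid Big-Ω bounds (lower bounds),
but Ω(log² n) is the tightest (largest valid bound).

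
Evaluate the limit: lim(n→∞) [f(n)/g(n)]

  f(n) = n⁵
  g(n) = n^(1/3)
∞

Since n⁵ (O(n⁵)) grows faster than n^(1/3) (O(n^(1/3))),
the ratio f(n)/g(n) → ∞ as n → ∞.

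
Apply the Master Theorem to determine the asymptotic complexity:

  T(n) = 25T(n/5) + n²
Θ(n² log n)

Master Theorem: a = 25, b = 5, f(n) = n².
Compute the critical exponent d = log₅(25) = 2.
Compare f(n) = Θ(n²) against n^d:
  k = 2 = d, so f(n) = Θ(n^d) — Case 2.
  Work is balanced across levels: T(n) = Θ(n^d log n) = Θ(n² log n).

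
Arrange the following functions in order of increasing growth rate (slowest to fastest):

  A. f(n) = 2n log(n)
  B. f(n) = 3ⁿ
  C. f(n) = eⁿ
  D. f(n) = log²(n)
D < A < C < B

Comparing growth rates:
D = log²(n) is O(log² n)
A = 2n log(n) is O(n log n)
C = eⁿ is O(eⁿ)
B = 3ⁿ is O(3ⁿ)

Therefore, the order from slowest to fastest is: D < A < C < B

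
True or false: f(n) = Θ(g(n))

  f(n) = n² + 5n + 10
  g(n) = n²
True

f(n) = n² + 5n + 10 and g(n) = n² are both O(n²).
Since they have the same asymptotic growth rate, f(n) = Θ(g(n)) is true.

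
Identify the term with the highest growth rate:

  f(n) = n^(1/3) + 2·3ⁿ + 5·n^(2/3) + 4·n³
2·3ⁿ

Looking at each term:
  - n^(1/3) is O(n^(1/3))
  - 2·3ⁿ is O(3ⁿ)
  - 5·n^(2/3) is O(n^(2/3))
  - 4·n³ is O(n³)

The term 2·3ⁿ (O(3ⁿ)) grows fastest and dominates all others.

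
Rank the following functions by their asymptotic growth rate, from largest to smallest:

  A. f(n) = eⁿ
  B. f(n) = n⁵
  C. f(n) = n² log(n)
A > B > C

Comparing growth rates:
A = eⁿ is O(eⁿ)
B = n⁵ is O(n⁵)
C = n² log(n) is O(n² log n)

Therefore, the order from fastest to slowest is: A > B > C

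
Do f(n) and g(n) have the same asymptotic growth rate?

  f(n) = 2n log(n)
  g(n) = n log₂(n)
True

f(n) = 2n log(n) and g(n) = n log₂(n) are both O(n log n).
Since they have the same asymptotic growth rate, f(n) = Θ(g(n)) is true.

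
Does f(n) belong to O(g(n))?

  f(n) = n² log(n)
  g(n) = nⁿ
True

f(n) = n² log(n) is O(n² log n), and g(n) = nⁿ is O(nⁿ).
Since O(n² log n) ⊆ O(nⁿ) (f grows no faster than g), f(n) = O(g(n)) is true.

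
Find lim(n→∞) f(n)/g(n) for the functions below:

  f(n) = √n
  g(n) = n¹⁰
0

Since √n (O(√n)) grows slower than n¹⁰ (O(n¹⁰)),
the ratio f(n)/g(n) → 0 as n → ∞.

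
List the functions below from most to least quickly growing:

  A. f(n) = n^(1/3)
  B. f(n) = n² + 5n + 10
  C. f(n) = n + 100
B > C > A

Comparing growth rates:
B = n² + 5n + 10 is O(n²)
C = n + 100 is O(n)
A = n^(1/3) is O(n^(1/3))

Therefore, the order from fastest to slowest is: B > C > A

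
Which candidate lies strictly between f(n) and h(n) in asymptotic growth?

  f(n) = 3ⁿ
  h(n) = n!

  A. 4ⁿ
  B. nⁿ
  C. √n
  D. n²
A

We need g(n) with 3ⁿ = o(g(n)) and g(n) = o(n!), i.e. O(3ⁿ) ≺ g ≺ O(n!).
Check each option:
  A. 4ⁿ — O(4ⁿ) is strictly between O(3ⁿ) and O(n!) ✓
  B. nⁿ — O(nⁿ) does not grow strictly slower than h(n)
  C. √n — O(√n) does not grow strictly faster than f(n)
  D. n² — O(n²) does not grow strictly faster than f(n)

Only option A (4ⁿ) lies strictly between.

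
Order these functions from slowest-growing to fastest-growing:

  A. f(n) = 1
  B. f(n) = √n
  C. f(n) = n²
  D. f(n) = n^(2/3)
A < B < D < C

Comparing growth rates:
A = 1 is O(1)
B = √n is O(√n)
D = n^(2/3) is O(n^(2/3))
C = n² is O(n²)

Therefore, the order from slowest to fastest is: A < B < D < C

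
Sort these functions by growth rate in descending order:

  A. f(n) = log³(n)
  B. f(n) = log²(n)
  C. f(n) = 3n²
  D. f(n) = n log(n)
C > D > A > B

Comparing growth rates:
C = 3n² is O(n²)
D = n log(n) is O(n log n)
A = log³(n) is O(log³ n)
B = log²(n) is O(log² n)

Therefore, the order from fastest to slowest is: C > D > A > B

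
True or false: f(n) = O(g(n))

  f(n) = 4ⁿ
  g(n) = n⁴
False

f(n) = 4ⁿ is O(4ⁿ), and g(n) = n⁴ is O(n⁴).
Since O(4ⁿ) grows faster than O(n⁴), f(n) = O(g(n)) is false.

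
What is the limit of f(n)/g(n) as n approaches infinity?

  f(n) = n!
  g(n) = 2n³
∞

Since n! (O(n!)) grows faster than 2n³ (O(n³)),
the ratio f(n)/g(n) → ∞ as n → ∞.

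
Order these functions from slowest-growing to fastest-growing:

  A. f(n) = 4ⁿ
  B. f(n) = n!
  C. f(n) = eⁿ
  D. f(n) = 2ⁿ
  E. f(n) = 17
E < D < C < A < B

Comparing growth rates:
E = 17 is O(1)
D = 2ⁿ is O(2ⁿ)
C = eⁿ is O(eⁿ)
A = 4ⁿ is O(4ⁿ)
B = n! is O(n!)

Therefore, the order from slowest to fastest is: E < D < C < A < B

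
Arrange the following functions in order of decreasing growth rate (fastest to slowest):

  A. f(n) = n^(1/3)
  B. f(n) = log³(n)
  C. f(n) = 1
A > B > C

Comparing growth rates:
A = n^(1/3) is O(n^(1/3))
B = log³(n) is O(log³ n)
C = 1 is O(1)

Therefore, the order from fastest to slowest is: A > B > C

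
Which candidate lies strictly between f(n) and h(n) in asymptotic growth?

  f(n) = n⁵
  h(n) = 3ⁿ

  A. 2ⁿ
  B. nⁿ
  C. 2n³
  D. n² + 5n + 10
A

We need g(n) with n⁵ = o(g(n)) and g(n) = o(3ⁿ), i.e. O(n⁵) ≺ g ≺ O(3ⁿ).
Check each option:
  A. 2ⁿ — O(2ⁿ) is strictly between O(n⁵) and O(3ⁿ) ✓
  B. nⁿ — O(nⁿ) does not grow strictly slower than h(n)
  C. 2n³ — O(n³) does not grow strictly faster than f(n)
  D. n² + 5n + 10 — O(n²) does not grow strictly faster than f(n)

Only option A (2ⁿ) lies strictly between.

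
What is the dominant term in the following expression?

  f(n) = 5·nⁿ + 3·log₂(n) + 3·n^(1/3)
5·nⁿ

Looking at each term:
  - 5·nⁿ is O(nⁿ)
  - 3·log₂(n) is O(log n)
  - 3·n^(1/3) is O(n^(1/3))

The term 5·nⁿ (O(nⁿ)) grows fastest and dominates all others.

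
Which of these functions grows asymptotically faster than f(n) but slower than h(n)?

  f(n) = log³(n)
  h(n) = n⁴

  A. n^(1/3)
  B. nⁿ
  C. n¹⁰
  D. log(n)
A

We need g(n) with log³(n) = o(g(n)) and g(n) = o(n⁴), i.e. O(log³ n) ≺ g ≺ O(n⁴).
Check each option:
  A. n^(1/3) — O(n^(1/3)) is strictly between O(log³ n) and O(n⁴) ✓
  B. nⁿ — O(nⁿ) does not grow strictly slower than h(n)
  C. n¹⁰ — O(n¹⁰) does not grow strictly slower than h(n)
  D. log(n) — O(log n) does not grow strictly faster than f(n)

Only option A (n^(1/3)) lies strictly between.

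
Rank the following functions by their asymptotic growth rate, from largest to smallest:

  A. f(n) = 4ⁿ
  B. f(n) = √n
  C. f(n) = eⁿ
A > C > B

Comparing growth rates:
A = 4ⁿ is O(4ⁿ)
C = eⁿ is O(eⁿ)
B = √n is O(√n)

Therefore, the order from fastest to slowest is: A > C > B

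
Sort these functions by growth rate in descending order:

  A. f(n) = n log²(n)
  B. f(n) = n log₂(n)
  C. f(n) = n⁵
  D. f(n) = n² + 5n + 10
C > D > A > B

Comparing growth rates:
C = n⁵ is O(n⁵)
D = n² + 5n + 10 is O(n²)
A = n log²(n) is O(n log² n)
B = n log₂(n) is O(n log n)

Therefore, the order from fastest to slowest is: C > D > A > B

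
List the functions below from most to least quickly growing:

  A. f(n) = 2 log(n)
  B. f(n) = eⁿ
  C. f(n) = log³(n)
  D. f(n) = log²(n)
B > C > D > A

Comparing growth rates:
B = eⁿ is O(eⁿ)
C = log³(n) is O(log³ n)
D = log²(n) is O(log² n)
A = 2 log(n) is O(log n)

Therefore, the order from fastest to slowest is: B > C > D > A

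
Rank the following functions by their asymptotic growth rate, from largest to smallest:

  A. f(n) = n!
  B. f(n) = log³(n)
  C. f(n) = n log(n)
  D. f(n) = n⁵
A > D > C > B

Comparing growth rates:
A = n! is O(n!)
D = n⁵ is O(n⁵)
C = n log(n) is O(n log n)
B = log³(n) is O(log³ n)

Therefore, the order from fastest to slowest is: A > D > C > B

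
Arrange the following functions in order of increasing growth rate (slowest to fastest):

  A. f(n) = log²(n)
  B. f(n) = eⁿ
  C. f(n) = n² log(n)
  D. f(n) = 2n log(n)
A < D < C < B

Comparing growth rates:
A = log²(n) is O(log² n)
D = 2n log(n) is O(n log n)
C = n² log(n) is O(n² log n)
B = eⁿ is O(eⁿ)

Therefore, the order from slowest to fastest is: A < D < C < B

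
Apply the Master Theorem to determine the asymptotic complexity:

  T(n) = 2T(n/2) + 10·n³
Θ(n³)

Master Theorem: a = 2, b = 2, f(n) = 10·n³.
Compute the critical exponent d = log₂(2) = 1.
Compare f(n) = Θ(n³) against n^d:
  k = 3 > d = 1, so f(n) = Ω(n^(d+ε)) — Case 3.
  Regularity: a·(n/b)^3/n^3 = a/b^3 = 2/8 < 1 ✓.
  The top-level work dominates: T(n) = Θ(f(n)) = Θ(n³).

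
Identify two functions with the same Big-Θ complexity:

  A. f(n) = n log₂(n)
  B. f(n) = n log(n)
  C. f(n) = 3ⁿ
A and B

Examining each function:
  A. n log₂(n) is O(n log n)
  B. n log(n) is O(n log n)
  C. 3ⁿ is O(3ⁿ)

Functions A and B both have the same complexity class.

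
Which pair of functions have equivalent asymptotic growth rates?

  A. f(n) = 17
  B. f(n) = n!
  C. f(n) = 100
A and C

Examining each function:
  A. 17 is O(1)
  B. n! is O(n!)
  C. 100 is O(1)

Functions A and C both have the same complexity class.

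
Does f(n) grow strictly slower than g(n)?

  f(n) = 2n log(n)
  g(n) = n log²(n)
True

f(n) = 2n log(n) is O(n log n), and g(n) = n log²(n) is O(n log² n).
Since O(n log n) grows strictly slower than O(n log² n), f(n) = o(g(n)) is true.
This means lim(n→∞) f(n)/g(n) = 0.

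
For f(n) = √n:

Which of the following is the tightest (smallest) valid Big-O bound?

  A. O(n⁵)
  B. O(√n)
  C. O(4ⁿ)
B

f(n) = √n is O(√n).
All listed options are valid Big-O bounds (upper bounds),
but O(√n) is the tightest (smallest valid bound).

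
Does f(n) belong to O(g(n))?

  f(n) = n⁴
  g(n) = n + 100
False

f(n) = n⁴ is O(n⁴), and g(n) = n + 100 is O(n).
Since O(n⁴) grows faster than O(n), f(n) = O(g(n)) is false.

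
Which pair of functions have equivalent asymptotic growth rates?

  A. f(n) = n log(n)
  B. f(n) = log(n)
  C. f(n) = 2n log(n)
A and C

Examining each function:
  A. n log(n) is O(n log n)
  B. log(n) is O(log n)
  C. 2n log(n) is O(n log n)

Functions A and C both have the same complexity class.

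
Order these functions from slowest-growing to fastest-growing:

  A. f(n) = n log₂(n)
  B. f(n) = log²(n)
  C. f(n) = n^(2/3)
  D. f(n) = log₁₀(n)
D < B < C < A

Comparing growth rates:
D = log₁₀(n) is O(log n)
B = log²(n) is O(log² n)
C = n^(2/3) is O(n^(2/3))
A = n log₂(n) is O(n log n)

Therefore, the order from slowest to fastest is: D < B < C < A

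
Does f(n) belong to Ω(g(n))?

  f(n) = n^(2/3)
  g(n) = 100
True

f(n) = n^(2/3) is O(n^(2/3)), and g(n) = 100 is O(1).
Since O(n^(2/3)) grows at least as fast as O(1), f(n) = Ω(g(n)) is true.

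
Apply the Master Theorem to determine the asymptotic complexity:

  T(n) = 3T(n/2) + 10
Θ(n^log₂(3))

Master Theorem: a = 3, b = 2, f(n) = 10.
Compute the critical exponent d = log₂(3) = 1.585.
Compare f(n) = Θ(1) against n^d:
  k = 0 < d = 1.585, so f(n) = O(n^(d-ε)) — Case 1.
  The recursion cost dominates: T(n) = Θ(n^d) = Θ(n^log₂(3)).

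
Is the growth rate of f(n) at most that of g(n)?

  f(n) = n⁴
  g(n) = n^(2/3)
False

f(n) = n⁴ is O(n⁴), and g(n) = n^(2/3) is O(n^(2/3)).
Since O(n⁴) grows faster than O(n^(2/3)), f(n) = O(g(n)) is false.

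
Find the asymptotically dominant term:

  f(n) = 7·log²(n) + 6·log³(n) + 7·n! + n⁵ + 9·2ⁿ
7·n!

Looking at each term:
  - 7·log²(n) is O(log² n)
  - 6·log³(n) is O(log³ n)
  - 7·n! is O(n!)
  - n⁵ is O(n⁵)
  - 9·2ⁿ is O(2ⁿ)

The term 7·n! (O(n!)) grows fastest and dominates all others.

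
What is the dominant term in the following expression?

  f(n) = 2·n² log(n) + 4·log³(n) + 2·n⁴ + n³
2·n⁴

Looking at each term:
  - 2·n² log(n) is O(n² log n)
  - 4·log³(n) is O(log³ n)
  - 2·n⁴ is O(n⁴)
  - n³ is O(n³)

The term 2·n⁴ (O(n⁴)) grows fastest and dominates all others.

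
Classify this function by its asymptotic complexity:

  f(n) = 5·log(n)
O(log n)

The dominant term in 5·log(n) is 5·log(n), which is Θ(log n).
Constants are absorbed, so the tightest bound is O(log n).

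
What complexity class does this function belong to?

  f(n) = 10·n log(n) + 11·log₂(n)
O(n log n)

The dominant term in 10·n log(n) + 11·log₂(n) is 10·n log(n), which is Θ(n log n).
Lower-order terms (11·log₂(n)) are asymptotically negligible.
Constants are absorbed, so the tightest bound is O(n log n).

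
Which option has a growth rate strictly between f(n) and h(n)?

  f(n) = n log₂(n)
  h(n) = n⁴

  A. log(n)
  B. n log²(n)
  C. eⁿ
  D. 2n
B

We need g(n) with n log₂(n) = o(g(n)) and g(n) = o(n⁴), i.e. O(n log n) ≺ g ≺ O(n⁴).
Check each option:
  A. log(n) — O(log n) does not grow strictly faster than f(n)
  B. n log²(n) — O(n log² n) is strictly between O(n log n) and O(n⁴) ✓
  C. eⁿ — O(eⁿ) does not grow strictly slower than h(n)
  D. 2n — O(n) does not grow strictly faster than f(n)

Only option B (n log²(n)) lies strictly between.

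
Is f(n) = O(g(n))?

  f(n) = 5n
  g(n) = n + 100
True

f(n) = 5n and g(n) = n + 100 are both O(n).
Big-O permits equal growth rates (f ≤ c·g for some c), so f(n) = O(g(n)) is true.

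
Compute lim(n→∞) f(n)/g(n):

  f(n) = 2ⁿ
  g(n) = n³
∞

Since 2ⁿ (O(2ⁿ)) grows faster than n³ (O(n³)),
the ratio f(n)/g(n) → ∞ as n → ∞.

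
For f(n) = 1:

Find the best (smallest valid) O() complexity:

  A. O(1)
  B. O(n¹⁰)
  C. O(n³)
A

f(n) = 1 is O(1).
All listed options are valid Big-O bounds (upper bounds),
but O(1) is the tightest (smallest valid bound).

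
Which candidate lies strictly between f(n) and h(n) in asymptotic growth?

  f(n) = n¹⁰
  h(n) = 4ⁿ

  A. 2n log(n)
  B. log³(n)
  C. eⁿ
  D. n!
C

We need g(n) with n¹⁰ = o(g(n)) and g(n) = o(4ⁿ), i.e. O(n¹⁰) ≺ g ≺ O(4ⁿ).
Check each option:
  A. 2n log(n) — O(n log n) does not grow strictly faster than f(n)
  B. log³(n) — O(log³ n) does not grow strictly faster than f(n)
  C. eⁿ — O(eⁿ) is strictly between O(n¹⁰) and O(4ⁿ) ✓
  D. n! — O(n!) does not grow strictly slower than h(n)

Only option C (eⁿ) lies strictly between.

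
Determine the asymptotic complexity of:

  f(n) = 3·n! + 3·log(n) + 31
O(n!)

The dominant term in 3·n! + 3·log(n) + 31 is 3·n!, which is Θ(n!).
Lower-order terms (3·log(n), 31) are asymptotically negligible.
Constants are absorbed, so the tightest bound is O(n!).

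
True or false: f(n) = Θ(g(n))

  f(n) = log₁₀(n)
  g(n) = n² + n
False

f(n) = log₁₀(n) is O(log n), and g(n) = n² + n is O(n²).
Since they have different growth rates, f(n) = Θ(g(n)) is false.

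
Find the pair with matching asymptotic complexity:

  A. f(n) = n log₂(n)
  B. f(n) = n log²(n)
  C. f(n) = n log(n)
A and C

Examining each function:
  A. n log₂(n) is O(n log n)
  B. n log²(n) is O(n log² n)
  C. n log(n) is O(n log n)

Functions A and C both have the same complexity class.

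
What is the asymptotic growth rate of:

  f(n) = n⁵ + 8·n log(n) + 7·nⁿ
Θ(nⁿ)

Order the terms by growth rate: 8·n log(n) ≺ n⁵ ≺ 7·nⁿ.
The fastest-growing term 7·nⁿ dominates as n → ∞; dropping its constant factor gives Θ(nⁿ).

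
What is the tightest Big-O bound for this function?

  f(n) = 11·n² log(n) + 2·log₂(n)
O(n² log n)

The dominant term in 11·n² log(n) + 2·log₂(n) is 11·n² log(n), which is Θ(n² log n).
Lower-order terms (2·log₂(n)) are asymptotically negligible.
Constants are absorbed, so the tightest bound is O(n² log n).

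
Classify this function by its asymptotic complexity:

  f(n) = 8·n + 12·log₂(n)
O(n)

The dominant term in 8·n + 12·log₂(n) is 8·n, which is Θ(n).
Lower-order terms (12·log₂(n)) are asymptotically negligible.
Constants are absorbed, so the tightest bound is O(n).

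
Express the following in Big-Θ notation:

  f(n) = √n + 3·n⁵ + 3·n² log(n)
Θ(n⁵)

Order the terms by growth rate: √n ≺ 3·n² log(n) ≺ 3·n⁵.
The fastest-growing term 3·n⁵ dominates as n → ∞; dropping its constant factor gives Θ(n⁵).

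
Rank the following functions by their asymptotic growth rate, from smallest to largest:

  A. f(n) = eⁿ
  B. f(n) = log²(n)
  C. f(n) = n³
B < C < A

Comparing growth rates:
B = log²(n) is O(log² n)
C = n³ is O(n³)
A = eⁿ is O(eⁿ)

Therefore, the order from slowest to fastest is: B < C < A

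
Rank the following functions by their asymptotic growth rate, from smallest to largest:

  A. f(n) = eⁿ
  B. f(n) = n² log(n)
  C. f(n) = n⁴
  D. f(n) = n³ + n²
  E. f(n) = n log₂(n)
E < B < D < C < A

Comparing growth rates:
E = n log₂(n) is O(n log n)
B = n² log(n) is O(n² log n)
D = n³ + n² is O(n³)
C = n⁴ is O(n⁴)
A = eⁿ is O(eⁿ)

Therefore, the order from slowest to fastest is: E < B < D < C < A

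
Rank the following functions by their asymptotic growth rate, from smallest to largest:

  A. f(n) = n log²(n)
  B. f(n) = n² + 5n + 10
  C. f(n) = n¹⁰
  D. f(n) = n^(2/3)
D < A < B < C

Comparing growth rates:
D = n^(2/3) is O(n^(2/3))
A = n log²(n) is O(n log² n)
B = n² + 5n + 10 is O(n²)
C = n¹⁰ is O(n¹⁰)

Therefore, the order from slowest to fastest is: D < A < B < C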